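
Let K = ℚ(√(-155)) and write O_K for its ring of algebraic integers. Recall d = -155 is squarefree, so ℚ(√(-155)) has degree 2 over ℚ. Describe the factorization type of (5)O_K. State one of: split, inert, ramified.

Since -155 ≡ 1 mod 4, the ring of integers is ℤ[(1+√-155)/2] with discriminant -155.
Ramification test: 5 | -155. The prime 5 ramifies in K.

ramifies in O_K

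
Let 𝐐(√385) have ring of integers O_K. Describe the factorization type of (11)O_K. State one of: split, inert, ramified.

p ramifies

385 mod 4 = 1, hence disc K = 385 and O_K = ℤ[(1+√385)/2].
11 divides disc(K) = 385, so 11 ramifies.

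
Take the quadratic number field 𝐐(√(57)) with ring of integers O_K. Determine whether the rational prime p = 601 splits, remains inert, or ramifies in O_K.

inert

Since 57 ≡ 1 mod 4, the ring of integers is ℤ[(1+√57)/2] with discriminant 57.
Since gcd(601, 57) = 1 the prime 601 does not ramify.
Euler's criterion: 57^300 mod 601 = 600. Thus (57|601) = -1.
Legendre symbol -1 ⇒ 601 is inert.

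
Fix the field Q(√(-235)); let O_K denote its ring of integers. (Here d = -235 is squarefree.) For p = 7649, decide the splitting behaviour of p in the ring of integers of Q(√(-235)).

inert — (7649) stays prime in O_K

Since -235 ≡ 1 mod 4, the ring of integers is ℤ[(1+√-235)/2] with discriminant -235.
Since gcd(7649, -235) = 1 the prime 7649 does not ramify.
(-235/7649) = 7414^3824 mod 7649 = 7648, giving Legendre symbol -1.
d is a non-residue mod p, hence 7649 remains inert in O_K.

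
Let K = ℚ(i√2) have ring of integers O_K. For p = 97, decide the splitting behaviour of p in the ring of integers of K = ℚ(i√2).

97 splits in O_K

d = -2 ≡ 2 (mod 4), so O_K = ℤ[√-2] and disc(K) = 4d = -8.
Since gcd(97, -8) = 1 the prime 97 does not ramify.
Euler's criterion: (-2)^48 mod 97 = 1. Thus (-2|97) = 1.
d is a quadratic residue mod p, hence 97 splits in O_K.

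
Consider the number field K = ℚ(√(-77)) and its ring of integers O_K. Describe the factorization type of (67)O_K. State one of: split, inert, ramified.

67 remains inert

-77 mod 4 = 3, hence disc K = 4·(-77) = -308 and O_K = ℤ[√-77].
67 ∤ -308, so 67 is unramified.
Compute (-77/67) via Euler: 57^((67-1)/2) mod 67 = 66, so (-77/67) = -1.
(-77/67) = -1, so 67 is inert.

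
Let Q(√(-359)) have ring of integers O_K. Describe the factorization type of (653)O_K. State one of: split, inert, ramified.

split

Since -359 ≡ 1 mod 4, the ring of integers is ℤ[(1+√-359)/2] with discriminant -359.
disc(K) = -359 is not divisible by 653; 653 is unramified.
Compute (-359/653) via Euler: 294^((653-1)/2) mod 653 = 1, so (-359/653) = 1.
(-359/653) = 1, so 653 splits.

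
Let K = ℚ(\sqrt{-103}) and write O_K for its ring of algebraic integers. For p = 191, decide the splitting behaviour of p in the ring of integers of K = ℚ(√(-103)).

-103 mod 4 = 1, hence disc K = -103 and O_K = ℤ[(1+√-103)/2].
Since gcd(191, -103) = 1 the prime 191 does not ramify.
Legendre symbol by Euler's criterion: (-103/191) ≡ (-103)^95 ≡ 190 (mod 191), i.e. (-103/191) = -1.
d is a non-residue mod p, hence 191 remains inert in O_K.

p is inert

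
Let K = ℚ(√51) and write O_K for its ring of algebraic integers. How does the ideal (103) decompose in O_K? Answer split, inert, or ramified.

Since 51 ≢ 1 mod 4, the ring of integers is ℤ[√51] with discriminant 4·51 = 204.
103 ∤ 204, so 103 is unramified.
(51/103) = 51^51 mod 103 = 102, giving Legendre symbol -1.
Legendre symbol -1 ⇒ 103 is inert.

inert — (103) stays prime in O_K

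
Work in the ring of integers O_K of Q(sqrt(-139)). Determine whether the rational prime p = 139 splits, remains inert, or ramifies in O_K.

-139 mod 4 = 1, hence disc K = -139 and O_K = ℤ[(1+√-139)/2].
disc(K) = -139 = 139·(-1), so p = 139 is ramified.

ramifies in O_K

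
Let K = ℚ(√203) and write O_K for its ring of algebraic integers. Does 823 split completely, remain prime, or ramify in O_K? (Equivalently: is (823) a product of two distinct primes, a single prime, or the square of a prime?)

d = 203 ≡ 3 (mod 4), so O_K = ℤ[√203] and disc(K) = 4d = 812.
823 ∤ 812, so 823 is unramified.
Euler's criterion: 203^411 mod 823 = 1. Thus (203|823) = 1.
d is a quadratic residue mod p, hence 823 splits in O_K.

p splits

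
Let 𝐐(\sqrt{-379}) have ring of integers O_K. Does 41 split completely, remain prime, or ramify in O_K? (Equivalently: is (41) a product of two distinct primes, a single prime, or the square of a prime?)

d = -379 ≡ 1 (mod 4), so O_K = ℤ[(1+√-379)/2] and disc(K) = d = -379.
disc(K) = -379 is not divisible by 41; 41 is unramified.
Euler's criterion: (-379)^20 mod 41 = 1. Thus (-379|41) = 1.
(-379/41) = 1, so 41 splits.

split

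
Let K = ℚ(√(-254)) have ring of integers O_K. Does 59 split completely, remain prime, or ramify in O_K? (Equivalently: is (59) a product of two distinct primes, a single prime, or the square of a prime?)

-254 mod 4 = 2, hence disc K = 4·(-254) = -1016 and O_K = ℤ[√-254].
59 ∤ -1016, so 59 is unramified.
Legendre symbol by Euler's criterion: (-254/59) ≡ (-254)^29 ≡ 1 (mod 59), i.e. (-254/59) = 1.
d is a quadratic residue mod p, hence 59 splits in O_K.

59 splits in O_K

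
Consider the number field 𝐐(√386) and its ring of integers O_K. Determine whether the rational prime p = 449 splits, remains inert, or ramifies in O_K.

Since 386 ≢ 1 mod 4, the ring of integers is ℤ[√386] with discriminant 4·386 = 1544.
disc(K) = 1544 is not divisible by 449; 449 is unramified.
Legendre symbol by Euler's criterion: (386/449) ≡ 386^224 ≡ 1 (mod 449), i.e. (386/449) = 1.
Legendre symbol 1 ⇒ 449 is split.

split — (449) = 𝔭₁𝔭₂ with 𝔭₁ ≠ 𝔭₂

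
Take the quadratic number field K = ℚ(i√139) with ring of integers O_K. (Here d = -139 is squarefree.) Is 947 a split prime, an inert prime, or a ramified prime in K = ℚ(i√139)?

d = -139 ≡ 1 (mod 4), so O_K = ℤ[(1+√-139)/2] and disc(K) = d = -139.
947 ∤ -139, so 947 is unramified.
Legendre symbol by Euler's criterion: (-139/947) ≡ (-139)^473 ≡ 1 (mod 947), i.e. (-139/947) = 1.
(-139/947) = 1, so 947 splits.

p splits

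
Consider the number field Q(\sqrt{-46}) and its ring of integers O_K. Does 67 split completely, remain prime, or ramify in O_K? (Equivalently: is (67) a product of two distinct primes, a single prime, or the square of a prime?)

d = -46 ≡ 2 (mod 4), so O_K = ℤ[√-46] and disc(K) = 4d = -184.
Since gcd(67, -184) = 1 the prime 67 does not ramify.
Euler's criterion: (-46)^33 mod 67 = 1. Thus (-46|67) = 1.
Legendre symbol 1 ⇒ 67 is split.

67 splits in O_K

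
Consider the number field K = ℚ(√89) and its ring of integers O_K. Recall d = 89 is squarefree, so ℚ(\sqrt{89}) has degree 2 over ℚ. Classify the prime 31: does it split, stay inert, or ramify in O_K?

inert

Since 89 ≡ 1 mod 4, the ring of integers is ℤ[(1+√89)/2] with discriminant 89.
Since gcd(31, 89) = 1 the prime 31 does not ramify.
Legendre symbol by Euler's criterion: (89/31) ≡ 89^15 ≡ 30 (mod 31), i.e. (89/31) = -1.
d is a non-residue mod p, hence 31 remains inert in O_K.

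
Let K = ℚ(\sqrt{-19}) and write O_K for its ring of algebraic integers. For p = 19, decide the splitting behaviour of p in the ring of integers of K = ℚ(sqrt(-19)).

ramified

Since -19 ≡ 1 mod 4, the ring of integers is ℤ[(1+√-19)/2] with discriminant -19.
Ramification test: 19 | -19. The prime 19 ramifies in K.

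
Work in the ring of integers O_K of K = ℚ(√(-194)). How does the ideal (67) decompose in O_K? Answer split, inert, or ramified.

-194 mod 4 = 2, hence disc K = 4·(-194) = -776 and O_K = ℤ[√-194].
67 ∤ -776, so 67 is unramified.
Compute (-194/67) via Euler: 7^((67-1)/2) mod 67 = 66, so (-194/67) = -1.
(-194/67) = -1, so 67 is inert.

p is inert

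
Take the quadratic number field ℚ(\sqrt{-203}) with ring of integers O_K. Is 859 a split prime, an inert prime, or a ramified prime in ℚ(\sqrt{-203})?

-203 mod 4 = 1, hence disc K = -203 and O_K = ℤ[(1+√-203)/2].
859 ∤ -203, so 859 is unramified.
Compute (-203/859) via Euler: 656^((859-1)/2) mod 859 = 1, so (-203/859) = 1.
d is a quadratic residue mod p, hence 859 splits in O_K.

p splits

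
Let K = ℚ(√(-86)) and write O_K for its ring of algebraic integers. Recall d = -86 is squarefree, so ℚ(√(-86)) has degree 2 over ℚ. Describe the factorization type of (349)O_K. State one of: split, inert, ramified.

349 splits in O_K

-86 mod 4 = 2, hence disc K = 4·(-86) = -344 and O_K = ℤ[√-86].
349 ∤ -344, so 349 is unramified.
(-86/349) = 263^174 mod 349 = 1, giving Legendre symbol 1.
Legendre symbol 1 ⇒ 349 is split.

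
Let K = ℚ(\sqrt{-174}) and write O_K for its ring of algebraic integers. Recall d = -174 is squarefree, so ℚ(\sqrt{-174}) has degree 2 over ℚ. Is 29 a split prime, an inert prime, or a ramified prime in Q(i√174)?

p ramifies

-174 mod 4 = 2, hence disc K = 4·(-174) = -696 and O_K = ℤ[√-174].
29 divides disc(K) = -696, so 29 ramifies.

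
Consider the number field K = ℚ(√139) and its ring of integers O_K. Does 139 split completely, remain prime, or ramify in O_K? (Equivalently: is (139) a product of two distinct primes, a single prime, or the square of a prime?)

139 mod 4 = 3, hence disc K = 4·139 = 556 and O_K = ℤ[√139].
Ramification test: 139 | 556. The prime 139 ramifies in K.

ramified — (139) = 𝔭²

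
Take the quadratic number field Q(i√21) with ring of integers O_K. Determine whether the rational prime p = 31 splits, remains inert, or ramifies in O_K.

split

d = -21 ≡ 3 (mod 4), so O_K = ℤ[√-21] and disc(K) = 4d = -84.
disc(K) = -84 is not divisible by 31; 31 is unramified.
Compute (-21/31) via Euler: 10^((31-1)/2) mod 31 = 1, so (-21/31) = 1.
Legendre symbol 1 ⇒ 31 is split.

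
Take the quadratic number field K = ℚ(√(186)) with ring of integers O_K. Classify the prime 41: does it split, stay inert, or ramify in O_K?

186 mod 4 = 2, hence disc K = 4·186 = 744 and O_K = ℤ[√186].
Since gcd(41, 744) = 1 the prime 41 does not ramify.
Legendre symbol by Euler's criterion: (186/41) ≡ 186^20 ≡ 40 (mod 41), i.e. (186/41) = -1.
Legendre symbol -1 ⇒ 41 is inert.

remains prime (inert)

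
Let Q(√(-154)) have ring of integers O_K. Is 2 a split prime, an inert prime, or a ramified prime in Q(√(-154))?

-154 mod 4 = 2, hence disc K = 4·(-154) = -616 and O_K = ℤ[√-154].
disc(K) = -616 = 2·(-308), so p = 2 is ramified.

2 is ramified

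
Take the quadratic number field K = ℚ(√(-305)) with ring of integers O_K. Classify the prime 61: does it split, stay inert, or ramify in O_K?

Since -305 ≢ 1 mod 4, the ring of integers is ℤ[√-305] with discriminant 4·(-305) = -1220.
Ramification test: 61 | -1220. The prime 61 ramifies in K.

ramified — (61) = 𝔭²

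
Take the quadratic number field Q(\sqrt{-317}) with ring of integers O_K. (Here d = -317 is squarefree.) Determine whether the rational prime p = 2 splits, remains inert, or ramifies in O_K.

-317 mod 4 = 3, hence disc K = 4·(-317) = -1268 and O_K = ℤ[√-317].
disc(K) = -1268 = 2·(-634), so p = 2 is ramified.

ramified — (2) = 𝔭²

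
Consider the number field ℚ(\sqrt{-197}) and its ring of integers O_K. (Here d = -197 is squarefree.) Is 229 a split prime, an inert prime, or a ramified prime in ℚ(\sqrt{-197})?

remains prime (inert)

d = -197 ≡ 3 (mod 4), so O_K = ℤ[√-197] and disc(K) = 4d = -788.
disc(K) = -788 is not divisible by 229; 229 is unramified.
(-197/229) = 32^114 mod 229 = 228, giving Legendre symbol -1.
d is a non-residue mod p, hence 229 remains inert in O_K.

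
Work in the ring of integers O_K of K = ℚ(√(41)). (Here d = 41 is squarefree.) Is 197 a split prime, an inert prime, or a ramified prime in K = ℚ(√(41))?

41 mod 4 = 1, hence disc K = 41 and O_K = ℤ[(1+√41)/2].
disc(K) = 41 is not divisible by 197; 197 is unramified.
Compute (41/197) via Euler: 41^((197-1)/2) mod 197 = 1, so (41/197) = 1.
Legendre symbol 1 ⇒ 197 is split.

split — (197) = 𝔭₁𝔭₂ with 𝔭₁ ≠ 𝔭₂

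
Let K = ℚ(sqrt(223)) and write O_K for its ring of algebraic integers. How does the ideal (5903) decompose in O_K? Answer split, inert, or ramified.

remains prime (inert)

d = 223 ≡ 3 (mod 4), so O_K = ℤ[√223] and disc(K) = 4d = 892.
disc(K) = 892 is not divisible by 5903; 5903 is unramified.
Euler's criterion: 223^2951 mod 5903 = 5902. Thus (223|5903) = -1.
Legendre symbol -1 ⇒ 5903 is inert.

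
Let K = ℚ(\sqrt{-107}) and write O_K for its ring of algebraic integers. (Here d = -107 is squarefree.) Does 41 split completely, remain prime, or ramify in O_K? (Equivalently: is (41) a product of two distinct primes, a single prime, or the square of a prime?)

split — (41) = 𝔭₁𝔭₂ with 𝔭₁ ≠ 𝔭₂

Since -107 ≡ 1 mod 4, the ring of integers is ℤ[(1+√-107)/2] with discriminant -107.
Since gcd(41, -107) = 1 the prime 41 does not ramify.
Legendre symbol by Euler's criterion: (-107/41) ≡ (-107)^20 ≡ 1 (mod 41), i.e. (-107/41) = 1.
Legendre symbol 1 ⇒ 41 is split.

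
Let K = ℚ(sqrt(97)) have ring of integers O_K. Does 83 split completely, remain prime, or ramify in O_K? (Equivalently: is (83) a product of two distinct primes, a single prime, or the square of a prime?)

p is inert

Since 97 ≡ 1 mod 4, the ring of integers is ℤ[(1+√97)/2] with discriminant 97.
83 ∤ 97, so 83 is unramified.
Legendre symbol by Euler's criterion: (97/83) ≡ 97^41 ≡ 82 (mod 83), i.e. (97/83) = -1.
(97/83) = -1, so 83 is inert.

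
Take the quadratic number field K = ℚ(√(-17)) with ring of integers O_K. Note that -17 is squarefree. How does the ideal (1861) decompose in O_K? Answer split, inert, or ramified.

split

Since -17 ≢ 1 mod 4, the ring of integers is ℤ[√-17] with discriminant 4·(-17) = -68.
disc(K) = -68 is not divisible by 1861; 1861 is unramified.
Compute (-17/1861) via Euler: 1844^((1861-1)/2) mod 1861 = 1, so (-17/1861) = 1.
d is a quadratic residue mod p, hence 1861 splits in O_K.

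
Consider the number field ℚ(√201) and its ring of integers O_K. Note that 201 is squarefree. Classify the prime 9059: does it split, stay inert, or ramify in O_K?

inert — (9059) stays prime in O_K

d = 201 ≡ 1 (mod 4), so O_K = ℤ[(1+√201)/2] and disc(K) = d = 201.
9059 ∤ 201, so 9059 is unramified.
Compute (201/9059) via Euler: 201^((9059-1)/2) mod 9059 = 9058, so (201/9059) = -1.
d is a non-residue mod p, hence 9059 remains inert in O_K.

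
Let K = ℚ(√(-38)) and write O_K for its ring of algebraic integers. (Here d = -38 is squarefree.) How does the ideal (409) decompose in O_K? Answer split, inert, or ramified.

-38 mod 4 = 2, hence disc K = 4·(-38) = -152 and O_K = ℤ[√-38].
Since gcd(409, -152) = 1 the prime 409 does not ramify.
Euler's criterion: (-38)^204 mod 409 = 408. Thus (-38|409) = -1.
Legendre symbol -1 ⇒ 409 is inert.

p is inert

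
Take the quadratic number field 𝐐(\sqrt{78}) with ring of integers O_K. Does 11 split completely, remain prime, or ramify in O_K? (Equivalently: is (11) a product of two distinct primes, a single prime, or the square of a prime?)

d = 78 ≡ 2 (mod 4), so O_K = ℤ[√78] and disc(K) = 4d = 312.
disc(K) = 312 is not divisible by 11; 11 is unramified.
Compute (78/11) via Euler: 1^((11-1)/2) mod 11 = 1, so (78/11) = 1.
(78/11) = 1, so 11 splits.

11 splits in O_K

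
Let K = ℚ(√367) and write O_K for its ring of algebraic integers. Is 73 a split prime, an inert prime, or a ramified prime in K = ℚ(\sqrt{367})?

p splits

Since 367 ≢ 1 mod 4, the ring of integers is ℤ[√367] with discriminant 4·367 = 1468.
73 ∤ 1468, so 73 is unramified.
Euler's criterion: 367^36 mod 73 = 1. Thus (367|73) = 1.
d is a quadratic residue mod p, hence 73 splits in O_K.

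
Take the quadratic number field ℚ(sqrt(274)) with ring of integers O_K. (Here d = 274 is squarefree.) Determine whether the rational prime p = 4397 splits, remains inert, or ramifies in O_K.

split

d = 274 ≡ 2 (mod 4), so O_K = ℤ[√274] and disc(K) = 4d = 1096.
4397 ∤ 1096, so 4397 is unramified.
Euler's criterion: 274^2198 mod 4397 = 1. Thus (274|4397) = 1.
(274/4397) = 1, so 4397 splits.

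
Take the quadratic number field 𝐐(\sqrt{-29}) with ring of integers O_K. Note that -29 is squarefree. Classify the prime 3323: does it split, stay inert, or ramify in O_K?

d = -29 ≡ 3 (mod 4), so O_K = ℤ[√-29] and disc(K) = 4d = -116.
3323 ∤ -116, so 3323 is unramified.
(-29/3323) = 3294^1661 mod 3323 = 1, giving Legendre symbol 1.
Legendre symbol 1 ⇒ 3323 is split.

3323 splits in O_K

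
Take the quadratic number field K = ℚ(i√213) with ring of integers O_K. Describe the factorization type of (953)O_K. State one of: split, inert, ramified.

Since -213 ≢ 1 mod 4, the ring of integers is ℤ[√-213] with discriminant 4·(-213) = -852.
Since gcd(953, -852) = 1 the prime 953 does not ramify.
Legendre symbol by Euler's criterion: (-213/953) ≡ (-213)^476 ≡ 952 (mod 953), i.e. (-213/953) = -1.
Legendre symbol -1 ⇒ 953 is inert.

inert — (953) stays prime in O_K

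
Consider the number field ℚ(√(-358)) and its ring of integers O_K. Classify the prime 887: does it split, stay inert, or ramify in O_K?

d = -358 ≡ 2 (mod 4), so O_K = ℤ[√-358] and disc(K) = 4d = -1432.
887 ∤ -1432, so 887 is unramified.
Compute (-358/887) via Euler: 529^((887-1)/2) mod 887 = 1, so (-358/887) = 1.
Legendre symbol 1 ⇒ 887 is split.

split — (887) = 𝔭₁𝔭₂ with 𝔭₁ ≠ 𝔭₂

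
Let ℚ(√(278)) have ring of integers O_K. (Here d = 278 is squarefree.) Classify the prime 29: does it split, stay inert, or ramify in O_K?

d = 278 ≡ 2 (mod 4), so O_K = ℤ[√278] and disc(K) = 4d = 1112.
Since gcd(29, 1112) = 1 the prime 29 does not ramify.
(278/29) = 17^14 mod 29 = 28, giving Legendre symbol -1.
d is a non-residue mod p, hence 29 remains inert in O_K.

inert — (29) stays prime in O_K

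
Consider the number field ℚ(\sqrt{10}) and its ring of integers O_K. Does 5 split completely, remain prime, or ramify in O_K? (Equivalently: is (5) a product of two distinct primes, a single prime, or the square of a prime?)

10 mod 4 = 2, hence disc K = 4·10 = 40 and O_K = ℤ[√10].
Ramification test: 5 | 40. The prime 5 ramifies in K.

5 is ramified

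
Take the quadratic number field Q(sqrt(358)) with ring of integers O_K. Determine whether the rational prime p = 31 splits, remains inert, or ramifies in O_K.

358 mod 4 = 2, hence disc K = 4·358 = 1432 and O_K = ℤ[√358].
31 ∤ 1432, so 31 is unramified.
Legendre symbol by Euler's criterion: (358/31) ≡ 358^15 ≡ 30 (mod 31), i.e. (358/31) = -1.
d is a non-residue mod p, hence 31 remains inert in O_K.

31 remains inert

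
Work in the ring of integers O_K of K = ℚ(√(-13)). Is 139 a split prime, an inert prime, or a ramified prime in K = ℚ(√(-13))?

remains prime (inert)

d = -13 ≡ 3 (mod 4), so O_K = ℤ[√-13] and disc(K) = 4d = -52.
disc(K) = -52 is not divisible by 139; 139 is unramified.
Euler's criterion: (-13)^69 mod 139 = 138. Thus (-13|139) = -1.
(-13/139) = -1, so 139 is inert.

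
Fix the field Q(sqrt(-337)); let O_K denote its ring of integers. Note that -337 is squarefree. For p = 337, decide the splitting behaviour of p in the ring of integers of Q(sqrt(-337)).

Since -337 ≢ 1 mod 4, the ring of integers is ℤ[√-337] with discriminant 4·(-337) = -1348.
337 divides disc(K) = -1348, so 337 ramifies.

ramifies in O_K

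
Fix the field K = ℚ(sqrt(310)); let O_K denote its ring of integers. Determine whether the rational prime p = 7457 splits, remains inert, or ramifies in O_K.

Since 310 ≢ 1 mod 4, the ring of integers is ℤ[√310] with discriminant 4·310 = 1240.
Since gcd(7457, 1240) = 1 the prime 7457 does not ramify.
(310/7457) = 310^3728 mod 7457 = 1, giving Legendre symbol 1.
d is a quadratic residue mod p, hence 7457 splits in O_K.

splits completely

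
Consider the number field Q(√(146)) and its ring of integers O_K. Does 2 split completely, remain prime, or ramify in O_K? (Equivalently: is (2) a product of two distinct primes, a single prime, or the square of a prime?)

146 mod 4 = 2, hence disc K = 4·146 = 584 and O_K = ℤ[√146].
disc(K) = 584 = 2·292, so p = 2 is ramified.

ramified — (2) = 𝔭²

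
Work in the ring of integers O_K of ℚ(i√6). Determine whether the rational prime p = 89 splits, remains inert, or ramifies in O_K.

inert — (89) stays prime in O_K

Since -6 ≢ 1 mod 4, the ring of integers is ℤ[√-6] with discriminant 4·(-6) = -24.
disc(K) = -24 is not divisible by 89; 89 is unramified.
Euler's criterion: (-6)^44 mod 89 = 88. Thus (-6|89) = -1.
d is a non-residue mod p, hence 89 remains inert in O_K.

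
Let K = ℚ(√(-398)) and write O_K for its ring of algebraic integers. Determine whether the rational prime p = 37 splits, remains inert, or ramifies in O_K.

Since -398 ≢ 1 mod 4, the ring of integers is ℤ[√-398] with discriminant 4·(-398) = -1592.
37 ∤ -1592, so 37 is unramified.
Euler's criterion: (-398)^18 mod 37 = 1. Thus (-398|37) = 1.
d is a quadratic residue mod p, hence 37 splits in O_K.

split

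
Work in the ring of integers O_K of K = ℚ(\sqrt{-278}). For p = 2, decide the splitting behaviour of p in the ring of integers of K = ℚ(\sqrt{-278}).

ramified — (2) = 𝔭²

Since -278 ≢ 1 mod 4, the ring of integers is ℤ[√-278] with discriminant 4·(-278) = -1112.
2 divides disc(K) = -1112, so 2 ramifies.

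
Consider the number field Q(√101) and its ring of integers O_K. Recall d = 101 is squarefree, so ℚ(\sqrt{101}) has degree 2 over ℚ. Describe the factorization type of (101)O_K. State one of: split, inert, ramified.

d = 101 ≡ 1 (mod 4), so O_K = ℤ[(1+√101)/2] and disc(K) = d = 101.
disc(K) = 101 = 101·1, so p = 101 is ramified.

ramified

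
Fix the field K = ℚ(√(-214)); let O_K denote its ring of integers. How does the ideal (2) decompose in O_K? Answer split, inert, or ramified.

Since -214 ≢ 1 mod 4, the ring of integers is ℤ[√-214] with discriminant 4·(-214) = -856.
disc(K) = -856 = 2·(-428), so p = 2 is ramified.

ramified — (2) = 𝔭²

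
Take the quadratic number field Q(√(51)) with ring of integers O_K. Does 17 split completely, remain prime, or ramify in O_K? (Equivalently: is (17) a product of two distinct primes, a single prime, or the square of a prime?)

ramifies in O_K

51 mod 4 = 3, hence disc K = 4·51 = 204 and O_K = ℤ[√51].
Ramification test: 17 | 204. The prime 17 ramifies in K.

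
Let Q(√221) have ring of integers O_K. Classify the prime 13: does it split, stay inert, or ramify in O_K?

ramifies in O_K

Since 221 ≡ 1 mod 4, the ring of integers is ℤ[(1+√221)/2] with discriminant 221.
13 divides disc(K) = 221, so 13 ramifies.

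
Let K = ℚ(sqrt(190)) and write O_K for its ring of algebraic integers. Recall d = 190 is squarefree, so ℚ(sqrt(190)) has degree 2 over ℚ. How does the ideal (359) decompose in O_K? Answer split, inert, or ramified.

inert — (359) stays prime in O_K

d = 190 ≡ 2 (mod 4), so O_K = ℤ[√190] and disc(K) = 4d = 760.
disc(K) = 760 is not divisible by 359; 359 is unramified.
Legendre symbol by Euler's criterion: (190/359) ≡ 190^179 ≡ 358 (mod 359), i.e. (190/359) = -1.
d is a non-residue mod p, hence 359 remains inert in O_K.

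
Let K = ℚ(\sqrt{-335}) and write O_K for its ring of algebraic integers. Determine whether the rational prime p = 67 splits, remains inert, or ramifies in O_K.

d = -335 ≡ 1 (mod 4), so O_K = ℤ[(1+√-335)/2] and disc(K) = d = -335.
disc(K) = -335 = 67·(-5), so p = 67 is ramified.

ramified — (67) = 𝔭²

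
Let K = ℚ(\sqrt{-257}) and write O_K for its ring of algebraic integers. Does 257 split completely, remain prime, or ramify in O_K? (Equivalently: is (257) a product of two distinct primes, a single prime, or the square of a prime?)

-257 mod 4 = 3, hence disc K = 4·(-257) = -1028 and O_K = ℤ[√-257].
disc(K) = -1028 = 257·(-4), so p = 257 is ramified.

p ramifies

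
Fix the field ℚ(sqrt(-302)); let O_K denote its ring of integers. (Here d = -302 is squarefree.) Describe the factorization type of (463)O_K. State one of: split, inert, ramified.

Since -302 ≢ 1 mod 4, the ring of integers is ℤ[√-302] with discriminant 4·(-302) = -1208.
disc(K) = -1208 is not divisible by 463; 463 is unramified.
Legendre symbol by Euler's criterion: (-302/463) ≡ (-302)^231 ≡ 1 (mod 463), i.e. (-302/463) = 1.
(-302/463) = 1, so 463 splits.

split — (463) = 𝔭₁𝔭₂ with 𝔭₁ ≠ 𝔭₂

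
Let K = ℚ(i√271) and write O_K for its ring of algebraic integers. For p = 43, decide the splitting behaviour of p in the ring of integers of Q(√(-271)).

inert

d = -271 ≡ 1 (mod 4), so O_K = ℤ[(1+√-271)/2] and disc(K) = d = -271.
43 ∤ -271, so 43 is unramified.
Euler's criterion: (-271)^21 mod 43 = 42. Thus (-271|43) = -1.
d is a non-residue mod p, hence 43 remains inert in O_K.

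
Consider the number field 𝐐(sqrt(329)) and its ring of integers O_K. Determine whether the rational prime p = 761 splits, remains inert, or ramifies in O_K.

p is inert

Since 329 ≡ 1 mod 4, the ring of integers is ℤ[(1+√329)/2] with discriminant 329.
disc(K) = 329 is not divisible by 761; 761 is unramified.
Legendre symbol by Euler's criterion: (329/761) ≡ 329^380 ≡ 760 (mod 761), i.e. (329/761) = -1.
Legendre symbol -1 ⇒ 761 is inert.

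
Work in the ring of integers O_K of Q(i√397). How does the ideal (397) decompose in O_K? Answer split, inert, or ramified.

Since -397 ≢ 1 mod 4, the ring of integers is ℤ[√-397] with discriminant 4·(-397) = -1588.
disc(K) = -1588 = 397·(-4), so p = 397 is ramified.

p ramifies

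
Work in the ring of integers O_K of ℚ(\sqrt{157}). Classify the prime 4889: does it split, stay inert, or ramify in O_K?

p is inert

d = 157 ≡ 1 (mod 4), so O_K = ℤ[(1+√157)/2] and disc(K) = d = 157.
disc(K) = 157 is not divisible by 4889; 4889 is unramified.
Legendre symbol by Euler's criterion: (157/4889) ≡ 157^2444 ≡ 4888 (mod 4889), i.e. (157/4889) = -1.
Legendre symbol -1 ⇒ 4889 is inert.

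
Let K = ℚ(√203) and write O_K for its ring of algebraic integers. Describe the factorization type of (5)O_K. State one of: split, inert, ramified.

Since 203 ≢ 1 mod 4, the ring of integers is ℤ[√203] with discriminant 4·203 = 812.
disc(K) = 812 is not divisible by 5; 5 is unramified.
Legendre symbol by Euler's criterion: (203/5) ≡ 203^2 ≡ 4 (mod 5), i.e. (203/5) = -1.
Legendre symbol -1 ⇒ 5 is inert.

remains prime (inert)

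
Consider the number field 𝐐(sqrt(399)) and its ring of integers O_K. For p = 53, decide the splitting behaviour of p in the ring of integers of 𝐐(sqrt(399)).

Since 399 ≢ 1 mod 4, the ring of integers is ℤ[√399] with discriminant 4·399 = 1596.
53 ∤ 1596, so 53 is unramified.
Euler's criterion: 399^26 mod 53 = 1. Thus (399|53) = 1.
Legendre symbol 1 ⇒ 53 is split.

split — (53) = 𝔭₁𝔭₂ with 𝔭₁ ≠ 𝔭₂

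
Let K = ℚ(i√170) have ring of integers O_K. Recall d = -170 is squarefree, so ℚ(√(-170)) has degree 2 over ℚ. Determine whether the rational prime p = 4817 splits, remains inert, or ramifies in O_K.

split — (4817) = 𝔭₁𝔭₂ with 𝔭₁ ≠ 𝔭₂

Since -170 ≢ 1 mod 4, the ring of integers is ℤ[√-170] with discriminant 4·(-170) = -680.
Since gcd(4817, -680) = 1 the prime 4817 does not ramify.
Euler's criterion: (-170)^2408 mod 4817 = 1. Thus (-170|4817) = 1.
Legendre symbol 1 ⇒ 4817 is split.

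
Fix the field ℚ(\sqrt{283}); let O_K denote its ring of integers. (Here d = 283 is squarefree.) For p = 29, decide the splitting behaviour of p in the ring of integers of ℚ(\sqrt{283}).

29 splits in O_K

283 mod 4 = 3, hence disc K = 4·283 = 1132 and O_K = ℤ[√283].
disc(K) = 1132 is not divisible by 29; 29 is unramified.
(283/29) = 22^14 mod 29 = 1, giving Legendre symbol 1.
d is a quadratic residue mod p, hence 29 splits in O_K.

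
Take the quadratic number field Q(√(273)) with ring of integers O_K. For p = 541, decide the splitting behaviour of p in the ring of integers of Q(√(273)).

Since 273 ≡ 1 mod 4, the ring of integers is ℤ[(1+√273)/2] with discriminant 273.
disc(K) = 273 is not divisible by 541; 541 is unramified.
(273/541) = 273^270 mod 541 = 540, giving Legendre symbol -1.
Legendre symbol -1 ⇒ 541 is inert.

inert — (541) stays prime in O_K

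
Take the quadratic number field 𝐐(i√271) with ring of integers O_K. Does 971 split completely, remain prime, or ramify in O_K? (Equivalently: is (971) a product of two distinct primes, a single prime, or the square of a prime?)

split — (971) = 𝔭₁𝔭₂ with 𝔭₁ ≠ 𝔭₂

-271 mod 4 = 1, hence disc K = -271 and O_K = ℤ[(1+√-271)/2].
971 ∤ -271, so 971 is unramified.
Legendre symbol by Euler's criterion: (-271/971) ≡ (-271)^485 ≡ 1 (mod 971), i.e. (-271/971) = 1.
d is a quadratic residue mod p, hence 971 splits in O_K.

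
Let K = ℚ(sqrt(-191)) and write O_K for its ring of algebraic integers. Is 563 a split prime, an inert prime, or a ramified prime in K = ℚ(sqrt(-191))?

inert — (563) stays prime in O_K

Since -191 ≡ 1 mod 4, the ring of integers is ℤ[(1+√-191)/2] with discriminant -191.
563 ∤ -191, so 563 is unramified.
Compute (-191/563) via Euler: 372^((563-1)/2) mod 563 = 562, so (-191/563) = -1.
(-191/563) = -1, so 563 is inert.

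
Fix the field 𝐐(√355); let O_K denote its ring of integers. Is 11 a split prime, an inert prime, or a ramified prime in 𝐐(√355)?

split

355 mod 4 = 3, hence disc K = 4·355 = 1420 and O_K = ℤ[√355].
disc(K) = 1420 is not divisible by 11; 11 is unramified.
Euler's criterion: 355^5 mod 11 = 1. Thus (355|11) = 1.
d is a quadratic residue mod p, hence 11 splits in O_K.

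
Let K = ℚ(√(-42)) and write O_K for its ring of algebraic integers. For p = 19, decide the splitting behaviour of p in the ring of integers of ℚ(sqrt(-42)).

19 remains inert

-42 mod 4 = 2, hence disc K = 4·(-42) = -168 and O_K = ℤ[√-42].
Since gcd(19, -168) = 1 the prime 19 does not ramify.
(-42/19) = 15^9 mod 19 = 18, giving Legendre symbol -1.
(-42/19) = -1, so 19 is inert.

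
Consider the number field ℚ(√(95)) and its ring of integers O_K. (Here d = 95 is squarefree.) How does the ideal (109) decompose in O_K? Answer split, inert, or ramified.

d = 95 ≡ 3 (mod 4), so O_K = ℤ[√95] and disc(K) = 4d = 380.
109 ∤ 380, so 109 is unramified.
Euler's criterion: 95^54 mod 109 = 108. Thus (95|109) = -1.
(95/109) = -1, so 109 is inert.

inert — (109) stays prime in O_K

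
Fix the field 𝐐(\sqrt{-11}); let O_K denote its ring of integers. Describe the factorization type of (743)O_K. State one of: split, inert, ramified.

-11 mod 4 = 1, hence disc K = -11 and O_K = ℤ[(1+√-11)/2].
743 ∤ -11, so 743 is unramified.
Legendre symbol by Euler's criterion: (-11/743) ≡ (-11)^371 ≡ 742 (mod 743), i.e. (-11/743) = -1.
(-11/743) = -1, so 743 is inert.

743 remains inert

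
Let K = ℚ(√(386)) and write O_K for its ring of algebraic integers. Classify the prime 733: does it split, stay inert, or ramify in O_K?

p splits

d = 386 ≡ 2 (mod 4), so O_K = ℤ[√386] and disc(K) = 4d = 1544.
Since gcd(733, 1544) = 1 the prime 733 does not ramify.
Legendre symbol by Euler's criterion: (386/733) ≡ 386^366 ≡ 1 (mod 733), i.e. (386/733) = 1.
d is a quadratic residue mod p, hence 733 splits in O_K.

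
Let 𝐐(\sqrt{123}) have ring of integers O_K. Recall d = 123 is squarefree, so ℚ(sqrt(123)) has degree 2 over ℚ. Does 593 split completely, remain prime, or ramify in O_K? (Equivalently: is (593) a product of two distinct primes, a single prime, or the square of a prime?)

d = 123 ≡ 3 (mod 4), so O_K = ℤ[√123] and disc(K) = 4d = 492.
593 ∤ 492, so 593 is unramified.
Compute (123/593) via Euler: 123^((593-1)/2) mod 593 = 1, so (123/593) = 1.
Legendre symbol 1 ⇒ 593 is split.

split — (593) = 𝔭₁𝔭₂ with 𝔭₁ ≠ 𝔭₂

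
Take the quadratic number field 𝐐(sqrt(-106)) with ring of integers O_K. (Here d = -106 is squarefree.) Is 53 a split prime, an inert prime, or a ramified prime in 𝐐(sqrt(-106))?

p ramifies

-106 mod 4 = 2, hence disc K = 4·(-106) = -424 and O_K = ℤ[√-106].
Ramification test: 53 | -424. The prime 53 ramifies in K.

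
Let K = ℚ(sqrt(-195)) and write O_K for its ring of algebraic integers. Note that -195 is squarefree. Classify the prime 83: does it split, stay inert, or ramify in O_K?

Since -195 ≡ 1 mod 4, the ring of integers is ℤ[(1+√-195)/2] with discriminant -195.
Since gcd(83, -195) = 1 the prime 83 does not ramify.
Euler's criterion: (-195)^41 mod 83 = 82. Thus (-195|83) = -1.
Legendre symbol -1 ⇒ 83 is inert.

inert — (83) stays prime in O_K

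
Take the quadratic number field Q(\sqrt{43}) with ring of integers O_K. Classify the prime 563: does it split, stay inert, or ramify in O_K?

inert

43 mod 4 = 3, hence disc K = 4·43 = 172 and O_K = ℤ[√43].
563 ∤ 172, so 563 is unramified.
(43/563) = 43^281 mod 563 = 562, giving Legendre symbol -1.
d is a non-residue mod p, hence 563 remains inert in O_K.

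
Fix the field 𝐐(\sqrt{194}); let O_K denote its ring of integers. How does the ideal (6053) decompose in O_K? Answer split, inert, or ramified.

split

Since 194 ≢ 1 mod 4, the ring of integers is ℤ[√194] with discriminant 4·194 = 776.
disc(K) = 776 is not divisible by 6053; 6053 is unramified.
Euler's criterion: 194^3026 mod 6053 = 1. Thus (194|6053) = 1.
d is a quadratic residue mod p, hence 6053 splits in O_K.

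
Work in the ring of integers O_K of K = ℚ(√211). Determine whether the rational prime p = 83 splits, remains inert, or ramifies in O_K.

d = 211 ≡ 3 (mod 4), so O_K = ℤ[√211] and disc(K) = 4d = 844.
disc(K) = 844 is not divisible by 83; 83 is unramified.
Legendre symbol by Euler's criterion: (211/83) ≡ 211^41 ≡ 82 (mod 83), i.e. (211/83) = -1.
d is a non-residue mod p, hence 83 remains inert in O_K.

inert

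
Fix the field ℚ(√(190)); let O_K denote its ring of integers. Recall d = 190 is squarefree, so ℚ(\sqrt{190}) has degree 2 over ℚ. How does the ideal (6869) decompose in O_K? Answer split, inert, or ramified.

190 mod 4 = 2, hence disc K = 4·190 = 760 and O_K = ℤ[√190].
disc(K) = 760 is not divisible by 6869; 6869 is unramified.
(190/6869) = 190^3434 mod 6869 = 1, giving Legendre symbol 1.
d is a quadratic residue mod p, hence 6869 splits in O_K.

p splits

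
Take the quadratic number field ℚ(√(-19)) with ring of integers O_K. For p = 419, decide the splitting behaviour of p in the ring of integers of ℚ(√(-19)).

p splits

d = -19 ≡ 1 (mod 4), so O_K = ℤ[(1+√-19)/2] and disc(K) = d = -19.
disc(K) = -19 is not divisible by 419; 419 is unramified.
Compute (-19/419) via Euler: 400^((419-1)/2) mod 419 = 1, so (-19/419) = 1.
d is a quadratic residue mod p, hence 419 splits in O_K.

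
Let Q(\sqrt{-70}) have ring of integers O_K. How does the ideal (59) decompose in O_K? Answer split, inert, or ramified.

d = -70 ≡ 2 (mod 4), so O_K = ℤ[√-70] and disc(K) = 4d = -280.
Since gcd(59, -280) = 1 the prime 59 does not ramify.
Compute (-70/59) via Euler: 48^((59-1)/2) mod 59 = 1, so (-70/59) = 1.
d is a quadratic residue mod p, hence 59 splits in O_K.

p splits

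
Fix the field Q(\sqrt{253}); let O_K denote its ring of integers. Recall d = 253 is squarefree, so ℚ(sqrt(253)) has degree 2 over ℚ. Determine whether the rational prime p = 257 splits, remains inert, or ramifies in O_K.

p splits

Since 253 ≡ 1 mod 4, the ring of integers is ℤ[(1+√253)/2] with discriminant 253.
Since gcd(257, 253) = 1 the prime 257 does not ramify.
(253/257) = 253^128 mod 257 = 1, giving Legendre symbol 1.
(253/257) = 1, so 257 splits.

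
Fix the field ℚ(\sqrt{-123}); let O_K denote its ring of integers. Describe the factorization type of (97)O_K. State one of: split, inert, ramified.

inert — (97) stays prime in O_K

d = -123 ≡ 1 (mod 4), so O_K = ℤ[(1+√-123)/2] and disc(K) = d = -123.
disc(K) = -123 is not divisible by 97; 97 is unramified.
(-123/97) = 71^48 mod 97 = 96, giving Legendre symbol -1.
(-123/97) = -1, so 97 is inert.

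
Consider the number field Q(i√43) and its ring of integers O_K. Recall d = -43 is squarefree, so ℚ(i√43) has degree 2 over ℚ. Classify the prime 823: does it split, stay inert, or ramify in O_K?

p splits

d = -43 ≡ 1 (mod 4), so O_K = ℤ[(1+√-43)/2] and disc(K) = d = -43.
disc(K) = -43 is not divisible by 823; 823 is unramified.
Euler's criterion: (-43)^411 mod 823 = 1. Thus (-43|823) = 1.
Legendre symbol 1 ⇒ 823 is split.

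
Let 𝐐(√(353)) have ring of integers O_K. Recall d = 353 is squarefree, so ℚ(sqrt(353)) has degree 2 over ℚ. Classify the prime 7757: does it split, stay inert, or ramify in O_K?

353 mod 4 = 1, hence disc K = 353 and O_K = ℤ[(1+√353)/2].
disc(K) = 353 is not divisible by 7757; 7757 is unramified.
Compute (353/7757) via Euler: 353^((7757-1)/2) mod 7757 = 1, so (353/7757) = 1.
d is a quadratic residue mod p, hence 7757 splits in O_K.

7757 splits in O_K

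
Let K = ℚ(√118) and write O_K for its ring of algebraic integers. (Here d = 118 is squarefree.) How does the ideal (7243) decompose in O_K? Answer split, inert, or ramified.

split — (7243) = 𝔭₁𝔭₂ with 𝔭₁ ≠ 𝔭₂

d = 118 ≡ 2 (mod 4), so O_K = ℤ[√118] and disc(K) = 4d = 472.
disc(K) = 472 is not divisible by 7243; 7243 is unramified.
Compute (118/7243) via Euler: 118^((7243-1)/2) mod 7243 = 1, so (118/7243) = 1.
Legendre symbol 1 ⇒ 7243 is split.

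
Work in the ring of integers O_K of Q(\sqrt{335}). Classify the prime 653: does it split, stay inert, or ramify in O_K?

Since 335 ≢ 1 mod 4, the ring of integers is ℤ[√335] with discriminant 4·335 = 1340.
Since gcd(653, 1340) = 1 the prime 653 does not ramify.
Legendre symbol by Euler's criterion: (335/653) ≡ 335^326 ≡ 1 (mod 653), i.e. (335/653) = 1.
(335/653) = 1, so 653 splits.

splits completely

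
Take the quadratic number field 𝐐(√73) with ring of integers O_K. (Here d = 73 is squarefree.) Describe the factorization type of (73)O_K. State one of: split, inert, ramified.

Since 73 ≡ 1 mod 4, the ring of integers is ℤ[(1+√73)/2] with discriminant 73.
73 divides disc(K) = 73, so 73 ramifies.

ramified — (73) = 𝔭²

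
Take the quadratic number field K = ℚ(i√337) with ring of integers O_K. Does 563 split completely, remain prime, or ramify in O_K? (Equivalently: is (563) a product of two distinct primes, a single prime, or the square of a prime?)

p is inert

d = -337 ≡ 3 (mod 4), so O_K = ℤ[√-337] and disc(K) = 4d = -1348.
563 ∤ -1348, so 563 is unramified.
(-337/563) = 226^281 mod 563 = 562, giving Legendre symbol -1.
d is a non-residue mod p, hence 563 remains inert in O_K.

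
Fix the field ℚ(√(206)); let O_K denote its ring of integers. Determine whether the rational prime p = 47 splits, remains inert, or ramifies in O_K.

47 splits in O_K

206 mod 4 = 2, hence disc K = 4·206 = 824 and O_K = ℤ[√206].
47 ∤ 824, so 47 is unramified.
(206/47) = 18^23 mod 47 = 1, giving Legendre symbol 1.
Legendre symbol 1 ⇒ 47 is split.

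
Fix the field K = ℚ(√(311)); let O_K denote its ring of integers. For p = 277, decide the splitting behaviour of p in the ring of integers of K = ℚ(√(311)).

p splits

311 mod 4 = 3, hence disc K = 4·311 = 1244 and O_K = ℤ[√311].
Since gcd(277, 1244) = 1 the prime 277 does not ramify.
(311/277) = 34^138 mod 277 = 1, giving Legendre symbol 1.
(311/277) = 1, so 277 splits.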